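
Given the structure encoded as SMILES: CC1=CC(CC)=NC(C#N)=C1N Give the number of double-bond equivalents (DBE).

Degree of unsaturation = (number of rings) + (number of π bonds).
Ring closures in the SMILES: 1.
π bonds: 3 double bonds (each 1 DoU), 1 triple bond (each 2 DoU) → 5 DoU from unsaturation.
Total DoU = 1 + 5 = 6.

6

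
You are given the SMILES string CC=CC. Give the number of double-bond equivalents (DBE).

Molecular formula: C4H8.
DoU = (2C + 2 + N − H − X) / 2, where X is the halogen count and O/S are ignored.
    = (2·4 + 2 + 0 − 8 − 0) / 2 = 2 / 2 = 1.

1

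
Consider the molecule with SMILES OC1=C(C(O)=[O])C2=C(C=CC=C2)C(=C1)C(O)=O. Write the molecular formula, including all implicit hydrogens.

Walk through each heavy atom and fill implicit hydrogens from standard valence (C 4, N 3, O 2, S 2, halogen 1):
  atom 1: O, bond orders sum to 1 (valence 2) → 1 H
  atom 2: C, bond orders sum to 4 (valence 4) → 0 H
  atom 3: C, bond orders sum to 4 (valence 4) → 0 H
  atom 4: C, bond orders sum to 4 (valence 4) → 0 H
  atom 5: O, bond orders sum to 1 (valence 2) → 1 H
  atom 6: O with explicit H count 0
  atom 7: C, bond orders sum to 4 (valence 4) → 0 H
  atom 8: C, bond orders sum to 4 (valence 4) → 0 H
  atom 9: C, bond orders sum to 3 (valence 4) → 1 H
  atom 10: C, bond orders sum to 3 (valence 4) → 1 H
  atom 11: C, bond orders sum to 3 (valence 4) → 1 H
  atom 12: C, bond orders sum to 3 (valence 4) → 1 H
  atom 13: C, bond orders sum to 4 (valence 4) → 0 H
  atom 14: C, bond orders sum to 3 (valence 4) → 1 H
  atom 15: C, bond orders sum to 4 (valence 4) → 0 H
  atom 16: O, bond orders sum to 1 (valence 2) → 1 H
  atom 17: O, bond orders sum to 2 (valence 2) → 0 H
Totals → C:12, H:8, O:5.

C12H8O5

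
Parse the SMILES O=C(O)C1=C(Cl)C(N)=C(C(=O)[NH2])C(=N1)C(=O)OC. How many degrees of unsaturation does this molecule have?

7

Degree of unsaturation = (number of rings) + (number of π bonds).
Ring closures in the SMILES: 1.
π bonds: 6 double bonds (each 1 DoU) → 6 DoU from unsaturation.
Total DoU = 1 + 6 = 7.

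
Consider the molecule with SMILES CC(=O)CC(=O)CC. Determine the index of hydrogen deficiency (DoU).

2

Degree of unsaturation = (number of rings) + (number of π bonds).
Ring closures in the SMILES: 0.
π bonds: 2 double bonds (each 1 DoU) → 2 DoU from unsaturation.
Total DoU = 0 + 2 = 2.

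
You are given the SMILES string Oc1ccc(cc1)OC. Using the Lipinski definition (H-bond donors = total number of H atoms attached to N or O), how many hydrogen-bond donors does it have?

1

Donors: find every N or O and count the H atoms it carries.
  atom 1 (O): bond orders sum to 1 → 1 H
  atom 8 (O): bond orders sum to 2 → 0 H
Lipinski HBD = 1.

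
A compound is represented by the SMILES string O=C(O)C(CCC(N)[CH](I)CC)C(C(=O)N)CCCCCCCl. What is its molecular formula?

Walk through each heavy atom and fill implicit hydrogens from standard valence (C 4, N 3, O 2, S 2, halogen 1):
  atom 1: O, bond orders sum to 2 (valence 2) → 0 H
  atom 2: C, bond orders sum to 4 (valence 4) → 0 H
  atom 3: O, bond orders sum to 1 (valence 2) → 1 H
  atom 4: C, bond orders sum to 3 (valence 4) → 1 H
  atom 5: C, bond orders sum to 2 (valence 4) → 2 H
  atom 6: C, bond orders sum to 2 (valence 4) → 2 H
  atom 7: C, bond orders sum to 3 (valence 4) → 1 H
  atom 8: N, bond orders sum to 1 (valence 3) → 2 H
  atom 9: C with explicit H count 1
  atom 10: I (halogen, monovalent) → 0 H
  atom 11: C, bond orders sum to 2 (valence 4) → 2 H
  atom 12: C, bond orders sum to 1 (valence 4) → 3 H
  atom 13: C, bond orders sum to 3 (valence 4) → 1 H
  atom 14: C, bond orders sum to 4 (valence 4) → 0 H
  atom 15: O, bond orders sum to 2 (valence 2) → 0 H
  atom 16: N, bond orders sum to 1 (valence 3) → 2 H
  atom 17: C, bond orders sum to 2 (valence 4) → 2 H
  atom 18: C, bond orders sum to 2 (valence 4) → 2 H
  atom 19: C, bond orders sum to 2 (valence 4) → 2 H
  atom 20: C, bond orders sum to 2 (valence 4) → 2 H
  atom 21: C, bond orders sum to 2 (valence 4) → 2 H
  atom 22: C, bond orders sum to 2 (valence 4) → 2 H
  atom 23: Cl (halogen, monovalent) → 0 H
Totals → C:16, H:30, Cl:1, I:1, N:2, O:3.

C16H30ClIN2O3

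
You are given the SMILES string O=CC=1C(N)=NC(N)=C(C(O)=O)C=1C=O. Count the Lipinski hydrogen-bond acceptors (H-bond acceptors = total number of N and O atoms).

7

N atoms: 3; O atoms: 4.
Lipinski HBA = 3 + 4 = 7.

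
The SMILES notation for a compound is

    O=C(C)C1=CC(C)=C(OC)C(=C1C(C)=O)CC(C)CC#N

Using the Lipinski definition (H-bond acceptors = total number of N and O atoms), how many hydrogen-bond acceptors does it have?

4

N atoms: 1; O atoms: 3.
Lipinski HBA = 1 + 3 = 4.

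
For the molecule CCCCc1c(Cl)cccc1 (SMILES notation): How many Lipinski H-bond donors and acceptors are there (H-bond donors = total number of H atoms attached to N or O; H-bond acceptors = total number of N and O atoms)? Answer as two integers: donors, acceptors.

0, 0

Donors: find every N or O and count the H atoms it carries.
  (no N or O atoms present)
Lipinski HBD = 0.
Acceptors: N atoms = 0, O atoms = 0 → HBA = 0.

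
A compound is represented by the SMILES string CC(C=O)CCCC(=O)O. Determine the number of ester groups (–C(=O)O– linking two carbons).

0

Scan the SMILES for the ester motif — none present.
Groups that are present: 1 aldehyde, 1 carboxylic acid.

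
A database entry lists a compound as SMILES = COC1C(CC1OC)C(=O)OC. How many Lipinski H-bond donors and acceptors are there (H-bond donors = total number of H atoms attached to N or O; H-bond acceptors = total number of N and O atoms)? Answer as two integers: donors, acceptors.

Donors: find every N or O and count the H atoms it carries.
  atom 2 (O): bond orders sum to 2 → 0 H
  atom 7 (O): bond orders sum to 2 → 0 H
  atom 10 (O): bond orders sum to 2 → 0 H
  atom 11 (O): bond orders sum to 2 → 0 H
Lipinski HBD = 0.
Acceptors: N atoms = 0, O atoms = 4 → HBA = 4.

0, 4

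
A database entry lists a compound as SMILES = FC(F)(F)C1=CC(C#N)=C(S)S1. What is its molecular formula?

Walk through each heavy atom and fill implicit hydrogens from standard valence (C 4, N 3, O 2, S 2, halogen 1):
  atom 1: F (halogen, monovalent) → 0 H
  atom 2: C, bond orders sum to 4 (valence 4) → 0 H
  atom 3: F (halogen, monovalent) → 0 H
  atom 4: F (halogen, monovalent) → 0 H
  atom 5: C, bond orders sum to 4 (valence 4) → 0 H
  atom 6: C, bond orders sum to 3 (valence 4) → 1 H
  atom 7: C, bond orders sum to 4 (valence 4) → 0 H
  atom 8: C, bond orders sum to 4 (valence 4) → 0 H
  atom 9: N, bond orders sum to 3 (valence 3) → 0 H
  atom 10: C, bond orders sum to 4 (valence 4) → 0 H
  atom 11: S, bond orders sum to 1 (valence 2) → 1 H
  atom 12: S, bond orders sum to 2 (valence 2) → 0 H
Totals → C:6, H:2, F:3, N:1, S:2.

C6H2F3NS2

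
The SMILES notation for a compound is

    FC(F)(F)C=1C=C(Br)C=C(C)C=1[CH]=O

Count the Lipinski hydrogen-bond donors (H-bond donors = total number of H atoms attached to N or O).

0

Donors: find every N or O and count the H atoms it carries.
  atom 14 (O): bond orders sum to 2 → 0 H
Lipinski HBD = 0.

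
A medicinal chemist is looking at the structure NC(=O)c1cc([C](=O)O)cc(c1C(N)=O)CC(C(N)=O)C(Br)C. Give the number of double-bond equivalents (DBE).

Molecular formula: C14H16BrN3O5.
DoU = (2C + 2 + N − H − X) / 2, where X is the halogen count and O/S are ignored.
    = (2·14 + 2 + 3 − 16 − 1) / 2 = 16 / 2 = 8.

8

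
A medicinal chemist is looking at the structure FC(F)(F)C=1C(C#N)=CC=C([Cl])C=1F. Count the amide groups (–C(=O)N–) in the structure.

Scan the SMILES for the amide motif — none present.
Groups that are present: 1 nitrile.

0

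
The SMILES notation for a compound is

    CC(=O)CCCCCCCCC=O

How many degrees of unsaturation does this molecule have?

2

Degree of unsaturation = (number of rings) + (number of π bonds).
Ring closures in the SMILES: 0.
π bonds: 2 double bonds (each 1 DoU) → 2 DoU from unsaturation.
Total DoU = 0 + 2 = 2.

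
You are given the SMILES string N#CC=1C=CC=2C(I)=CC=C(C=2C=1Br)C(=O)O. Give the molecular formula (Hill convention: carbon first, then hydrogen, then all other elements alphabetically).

Walk through each heavy atom and fill implicit hydrogens from standard valence (C 4, N 3, O 2, S 2, halogen 1):
  atom 1: N, bond orders sum to 3 (valence 3) → 0 H
  atom 2: C, bond orders sum to 4 (valence 4) → 0 H
  atom 3: C, bond orders sum to 4 (valence 4) → 0 H
  atom 4: C, bond orders sum to 3 (valence 4) → 1 H
  atom 5: C, bond orders sum to 3 (valence 4) → 1 H
  atom 6: C, bond orders sum to 4 (valence 4) → 0 H
  atom 7: C, bond orders sum to 4 (valence 4) → 0 H
  atom 8: I (halogen, monovalent) → 0 H
  atom 9: C, bond orders sum to 3 (valence 4) → 1 H
  atom 10: C, bond orders sum to 3 (valence 4) → 1 H
  atom 11: C, bond orders sum to 4 (valence 4) → 0 H
  atom 12: C, bond orders sum to 4 (valence 4) → 0 H
  atom 13: C, bond orders sum to 4 (valence 4) → 0 H
  atom 14: Br (halogen, monovalent) → 0 H
  atom 15: C, bond orders sum to 4 (valence 4) → 0 H
  atom 16: O, bond orders sum to 2 (valence 2) → 0 H
  atom 17: O, bond orders sum to 1 (valence 2) → 1 H
Totals → C:12, H:5, Br:1, I:1, N:1, O:2.

C12H5BrINO2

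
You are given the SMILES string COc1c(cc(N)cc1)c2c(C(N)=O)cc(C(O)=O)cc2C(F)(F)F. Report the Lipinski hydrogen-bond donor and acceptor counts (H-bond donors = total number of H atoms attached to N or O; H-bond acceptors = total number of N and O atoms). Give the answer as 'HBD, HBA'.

5, 6

Donors: find every N or O and count the H atoms it carries.
  atom 2 (O): bond orders sum to 2 → 0 H
  atom 7 (N): bond orders sum to 1 → 2 H
  atom 13 (N): bond orders sum to 1 → 2 H
  atom 14 (O): bond orders sum to 2 → 0 H
  atom 18 (O): bond orders sum to 1 → 1 H
  atom 19 (O): bond orders sum to 2 → 0 H
Lipinski HBD = 5.
Acceptors: N atoms = 2, O atoms = 4 → HBA = 6.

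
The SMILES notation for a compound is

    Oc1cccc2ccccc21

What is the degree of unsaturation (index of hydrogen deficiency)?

Molecular formula: C10H8O.
DoU = (2C + 2 + N − H − X) / 2, where X is the halogen count and O/S are ignored.
    = (2·10 + 2 + 0 − 8 − 0) / 2 = 14 / 2 = 7.

7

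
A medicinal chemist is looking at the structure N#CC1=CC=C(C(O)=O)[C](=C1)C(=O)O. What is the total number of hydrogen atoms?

Walk through each heavy atom and fill implicit hydrogens from standard valence (C 4, N 3, O 2, S 2, halogen 1):
  atom 1: N, bond orders sum to 3 (valence 3) → 0 H
  atom 2: C, bond orders sum to 4 (valence 4) → 0 H
  atom 3: C, bond orders sum to 4 (valence 4) → 0 H
  atom 4: C, bond orders sum to 3 (valence 4) → 1 H
  atom 5: C, bond orders sum to 3 (valence 4) → 1 H
  atom 6: C, bond orders sum to 4 (valence 4) → 0 H
  atom 7: C, bond orders sum to 4 (valence 4) → 0 H
  atom 8: O, bond orders sum to 1 (valence 2) → 1 H
  atom 9: O, bond orders sum to 2 (valence 2) → 0 H
  atom 10: C with explicit H count 0
  atom 11: C, bond orders sum to 3 (valence 4) → 1 H
  atom 12: C, bond orders sum to 4 (valence 4) → 0 H
  atom 13: O, bond orders sum to 2 (valence 2) → 0 H
  atom 14: O, bond orders sum to 1 (valence 2) → 1 H
Total hydrogens: 5.

5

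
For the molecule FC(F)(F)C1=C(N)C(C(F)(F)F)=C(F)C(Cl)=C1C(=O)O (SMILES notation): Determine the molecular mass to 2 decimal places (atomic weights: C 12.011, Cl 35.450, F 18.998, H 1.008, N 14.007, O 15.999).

325.56 g/mol

First, the molecular formula is C9H3ClF7NO2 (counting implicit H from valence).
  C: 9 × 12.011 = 108.099
  Cl: 1 × 35.450 = 35.450
  F: 7 × 18.998 = 132.986
  H: 3 × 1.008 = 3.024
  N: 1 × 14.007 = 14.007
  O: 2 × 15.999 = 31.998
Sum: 9×12.011 + 1×35.450 + 7×18.998 + 3×1.008 + 1×14.007 + 2×15.999 = 325.564 → 325.56 g/mol.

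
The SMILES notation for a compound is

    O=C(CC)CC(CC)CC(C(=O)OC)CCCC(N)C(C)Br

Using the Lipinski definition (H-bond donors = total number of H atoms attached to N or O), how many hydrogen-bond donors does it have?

Donors: find every N or O and count the H atoms it carries.
  atom 1 (O): bond orders sum to 2 → 0 H
  atom 12 (O): bond orders sum to 2 → 0 H
  atom 13 (O): bond orders sum to 2 → 0 H
  atom 19 (N): bond orders sum to 1 → 2 H
Lipinski HBD = 2.

2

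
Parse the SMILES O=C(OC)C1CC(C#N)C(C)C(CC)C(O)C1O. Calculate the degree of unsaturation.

Degree of unsaturation = (number of rings) + (number of π bonds).
Ring closures in the SMILES: 1.
π bonds: 1 double bond (each 1 DoU), 1 triple bond (each 2 DoU) → 3 DoU from unsaturation.
Total DoU = 1 + 3 = 4.

4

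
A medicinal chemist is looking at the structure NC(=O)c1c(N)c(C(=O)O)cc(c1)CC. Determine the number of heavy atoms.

15

Every atom symbol written in the SMILES (organic subset) is one heavy atom; implicit H are not written.
Heavy atoms by element → C:10, N:2, O:3.
Total: 15.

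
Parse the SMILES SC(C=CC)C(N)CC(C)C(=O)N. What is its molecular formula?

Walk through each heavy atom and fill implicit hydrogens from standard valence (C 4, N 3, O 2, S 2, halogen 1):
  atom 1: S, bond orders sum to 1 (valence 2) → 1 H
  atom 2: C, bond orders sum to 3 (valence 4) → 1 H
  atom 3: C, bond orders sum to 3 (valence 4) → 1 H
  atom 4: C, bond orders sum to 3 (valence 4) → 1 H
  atom 5: C, bond orders sum to 1 (valence 4) → 3 H
  atom 6: C, bond orders sum to 3 (valence 4) → 1 H
  atom 7: N, bond orders sum to 1 (valence 3) → 2 H
  atom 8: C, bond orders sum to 2 (valence 4) → 2 H
  atom 9: C, bond orders sum to 3 (valence 4) → 1 H
  atom 10: C, bond orders sum to 1 (valence 4) → 3 H
  atom 11: C, bond orders sum to 4 (valence 4) → 0 H
  atom 12: O, bond orders sum to 2 (valence 2) → 0 H
  atom 13: N, bond orders sum to 1 (valence 3) → 2 H
Totals → C:9, H:18, N:2, O:1, S:1.
In Hill order: C9H18N2OS.

C9H18N2OS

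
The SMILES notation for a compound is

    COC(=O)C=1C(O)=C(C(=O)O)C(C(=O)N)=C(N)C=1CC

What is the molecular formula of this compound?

C12H14N2O6

Walk through each heavy atom and fill implicit hydrogens from standard valence (C 4, N 3, O 2, S 2, halogen 1):
  atom 1: C, bond orders sum to 1 (valence 4) → 3 H
  atom 2: O, bond orders sum to 2 (valence 2) → 0 H
  atom 3: C, bond orders sum to 4 (valence 4) → 0 H
  atom 4: O, bond orders sum to 2 (valence 2) → 0 H
  atom 5: C, bond orders sum to 4 (valence 4) → 0 H
  atom 6: C, bond orders sum to 4 (valence 4) → 0 H
  atom 7: O, bond orders sum to 1 (valence 2) → 1 H
  atom 8: C, bond orders sum to 4 (valence 4) → 0 H
  atom 9: C, bond orders sum to 4 (valence 4) → 0 H
  atom 10: O, bond orders sum to 2 (valence 2) → 0 H
  atom 11: O, bond orders sum to 1 (valence 2) → 1 H
  atom 12: C, bond orders sum to 4 (valence 4) → 0 H
  atom 13: C, bond orders sum to 4 (valence 4) → 0 H
  atom 14: O, bond orders sum to 2 (valence 2) → 0 H
  atom 15: N, bond orders sum to 1 (valence 3) → 2 H
  atom 16: C, bond orders sum to 4 (valence 4) → 0 H
  atom 17: N, bond orders sum to 1 (valence 3) → 2 H
  atom 18: C, bond orders sum to 4 (valence 4) → 0 H
  atom 19: C, bond orders sum to 2 (valence 4) → 2 H
  atom 20: C, bond orders sum to 1 (valence 4) → 3 H
Totals → C:12, H:14, N:2, O:6.
In Hill order: C12H14N2O6.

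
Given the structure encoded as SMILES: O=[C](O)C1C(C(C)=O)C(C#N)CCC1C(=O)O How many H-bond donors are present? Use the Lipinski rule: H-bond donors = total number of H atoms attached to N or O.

2

Donors: find every N or O and count the H atoms it carries.
  atom 1 (O): bond orders sum to 2 → 0 H
  atom 3 (O): bond orders sum to 1 → 1 H
  atom 8 (O): bond orders sum to 2 → 0 H
  atom 11 (N): bond orders sum to 3 → 0 H
  atom 16 (O): bond orders sum to 2 → 0 H
  atom 17 (O): bond orders sum to 1 → 1 H
Lipinski HBD = 2.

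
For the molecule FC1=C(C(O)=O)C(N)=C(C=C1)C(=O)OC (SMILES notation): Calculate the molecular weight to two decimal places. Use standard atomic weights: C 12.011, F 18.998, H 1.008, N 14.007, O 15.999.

First, the molecular formula is C9H8FNO4 (counting implicit H from valence).
  C: 9 × 12.011 = 108.099
  F: 1 × 18.998 = 18.998
  H: 8 × 1.008 = 8.064
  N: 1 × 14.007 = 14.007
  O: 4 × 15.999 = 63.996
Sum: 9×12.011 + 1×18.998 + 8×1.008 + 1×14.007 + 4×15.999 = 213.164 → 213.16 g/mol.

213.16 g/mol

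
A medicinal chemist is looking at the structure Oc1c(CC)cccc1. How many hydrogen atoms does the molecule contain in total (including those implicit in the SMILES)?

Walk through each heavy atom and fill implicit hydrogens from standard valence (C 4, N 3, O 2, S 2, halogen 1); for lowercase aromatic atoms, an aromatic c carries 1 H when it has two neighbours and 0 H with three, and aromatic n carries 0 H:
  atom 1: O, bond orders sum to 1 (valence 2) → 1 H
  atom 2: aromatic c, 3 neighbours → 0 H
  atom 3: aromatic c, 3 neighbours → 0 H
  atom 4: C, bond orders sum to 2 (valence 4) → 2 H
  atom 5: C, bond orders sum to 1 (valence 4) → 3 H
  atom 6: aromatic c, 2 neighbours → 1 H
  atom 7: aromatic c, 2 neighbours → 1 H
  atom 8: aromatic c, 2 neighbours → 1 H
  atom 9: aromatic c, 2 neighbours → 1 H
Total hydrogens: 10.

10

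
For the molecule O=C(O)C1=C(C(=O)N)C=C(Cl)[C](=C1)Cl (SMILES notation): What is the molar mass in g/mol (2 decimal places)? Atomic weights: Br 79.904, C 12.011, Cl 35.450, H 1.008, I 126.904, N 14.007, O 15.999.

234.03 g/mol

First, the molecular formula is C8H5Cl2NO3 (counting implicit H from valence).
  C: 8 × 12.011 = 96.088
  Cl: 2 × 35.450 = 70.900
  H: 5 × 1.008 = 5.040
  N: 1 × 14.007 = 14.007
  O: 3 × 15.999 = 47.997
Sum: 8×12.011 + 2×35.450 + 5×1.008 + 1×14.007 + 3×15.999 = 234.032 → 234.03 g/mol.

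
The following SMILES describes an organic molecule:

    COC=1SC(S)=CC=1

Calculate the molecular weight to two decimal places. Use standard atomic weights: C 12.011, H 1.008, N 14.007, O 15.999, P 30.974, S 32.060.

First, the molecular formula is C5H6OS2 (counting implicit H from valence).
  C: 5 × 12.011 = 60.055
  H: 6 × 1.008 = 6.048
  O: 1 × 15.999 = 15.999
  S: 2 × 32.060 = 64.120
Sum: 5×12.011 + 6×1.008 + 1×15.999 + 2×32.060 = 146.222 → 146.22 g/mol.

146.22 g/mol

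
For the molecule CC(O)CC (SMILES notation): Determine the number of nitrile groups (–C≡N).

Scan the SMILES for the nitrile motif — none present.
Groups that are present: 1 hydroxyl.

0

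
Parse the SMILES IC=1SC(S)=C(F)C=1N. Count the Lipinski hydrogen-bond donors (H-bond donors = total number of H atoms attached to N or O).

2

Donors: find every N or O and count the H atoms it carries.
  atom 9 (N): bond orders sum to 1 → 2 H
Lipinski HBD = 2.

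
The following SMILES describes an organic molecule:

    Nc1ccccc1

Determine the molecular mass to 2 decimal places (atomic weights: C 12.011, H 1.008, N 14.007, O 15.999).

First, the molecular formula is C6H7N (counting implicit H from valence).
  C: 6 × 12.011 = 72.066
  H: 7 × 1.008 = 7.056
  N: 1 × 14.007 = 14.007
Sum: 6×12.011 + 7×1.008 + 1×14.007 = 93.129 → 93.13 g/mol.

93.13 g/mol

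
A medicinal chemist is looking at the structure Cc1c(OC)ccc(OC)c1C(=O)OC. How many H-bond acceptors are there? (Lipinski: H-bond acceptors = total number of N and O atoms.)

4

N atoms: 0; O atoms: 4.
Lipinski HBA = 0 + 4 = 4.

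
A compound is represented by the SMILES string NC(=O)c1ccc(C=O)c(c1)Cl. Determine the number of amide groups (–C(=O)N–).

1

The amide motif appears at heavy-atom position 2 in the SMILES.
Other groups present: 1 aldehyde.
Amide count: 1.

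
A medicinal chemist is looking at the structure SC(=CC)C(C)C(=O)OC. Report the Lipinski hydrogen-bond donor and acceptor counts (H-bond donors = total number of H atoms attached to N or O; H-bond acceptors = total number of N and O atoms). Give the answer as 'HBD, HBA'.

Donors: find every N or O and count the H atoms it carries.
  atom 8 (O): bond orders sum to 2 → 0 H
  atom 9 (O): bond orders sum to 2 → 0 H
Lipinski HBD = 0.
Acceptors: N atoms = 0, O atoms = 2 → HBA = 2.

0, 2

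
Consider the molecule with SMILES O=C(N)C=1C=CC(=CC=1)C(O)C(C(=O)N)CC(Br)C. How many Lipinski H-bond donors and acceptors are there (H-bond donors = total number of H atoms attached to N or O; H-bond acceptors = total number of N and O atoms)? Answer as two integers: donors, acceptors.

5, 5

Donors: find every N or O and count the H atoms it carries.
  atom 1 (O): bond orders sum to 2 → 0 H
  atom 3 (N): bond orders sum to 1 → 2 H
  atom 11 (O): bond orders sum to 1 → 1 H
  atom 14 (O): bond orders sum to 2 → 0 H
  atom 15 (N): bond orders sum to 1 → 2 H
Lipinski HBD = 5.
Acceptors: N atoms = 2, O atoms = 3 → HBA = 5.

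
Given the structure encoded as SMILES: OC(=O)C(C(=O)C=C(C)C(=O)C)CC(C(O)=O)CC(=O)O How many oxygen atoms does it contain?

Scan the SMILES for O atoms (remember two-letter symbols like Cl and Br are single atoms).
Oxygen count: 8.

8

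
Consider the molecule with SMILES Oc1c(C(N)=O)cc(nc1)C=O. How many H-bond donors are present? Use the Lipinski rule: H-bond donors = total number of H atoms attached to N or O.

Donors: find every N or O and count the H atoms it carries.
  atom 1 (O): bond orders sum to 1 → 1 H
  atom 5 (N): bond orders sum to 1 → 2 H
  atom 6 (O): bond orders sum to 2 → 0 H
  atom 9 (N): bond orders sum to 3 → 0 H
  atom 12 (O): bond orders sum to 2 → 0 H
Lipinski HBD = 3.

3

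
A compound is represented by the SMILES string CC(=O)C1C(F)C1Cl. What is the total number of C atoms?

Count every carbon token in the SMILES (each C, including those in ring-closure positions and inside branches).
Carbon count: 5.

5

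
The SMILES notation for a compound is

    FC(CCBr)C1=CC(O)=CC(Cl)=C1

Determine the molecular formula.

Walk through each heavy atom and fill implicit hydrogens from standard valence (C 4, N 3, O 2, S 2, halogen 1):
  atom 1: F (halogen, monovalent) → 0 H
  atom 2: C, bond orders sum to 3 (valence 4) → 1 H
  atom 3: C, bond orders sum to 2 (valence 4) → 2 H
  atom 4: C, bond orders sum to 2 (valence 4) → 2 H
  atom 5: Br (halogen, monovalent) → 0 H
  atom 6: C, bond orders sum to 4 (valence 4) → 0 H
  atom 7: C, bond orders sum to 3 (valence 4) → 1 H
  atom 8: C, bond orders sum to 4 (valence 4) → 0 H
  atom 9: O, bond orders sum to 1 (valence 2) → 1 H
  atom 10: C, bond orders sum to 3 (valence 4) → 1 H
  atom 11: C, bond orders sum to 4 (valence 4) → 0 H
  atom 12: Cl (halogen, monovalent) → 0 H
  atom 13: C, bond orders sum to 3 (valence 4) → 1 H
Totals → C:9, H:9, Br:1, Cl:1, F:1, O:1.
In Hill order: C9H9BrClFO.

C9H9BrClFO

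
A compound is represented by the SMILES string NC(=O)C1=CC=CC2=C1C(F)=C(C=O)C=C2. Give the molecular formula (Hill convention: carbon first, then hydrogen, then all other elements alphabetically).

Walk through each heavy atom and fill implicit hydrogens from standard valence (C 4, N 3, O 2, S 2, halogen 1):
  atom 1: N, bond orders sum to 1 (valence 3) → 2 H
  atom 2: C, bond orders sum to 4 (valence 4) → 0 H
  atom 3: O, bond orders sum to 2 (valence 2) → 0 H
  atom 4: C, bond orders sum to 4 (valence 4) → 0 H
  atom 5: C, bond orders sum to 3 (valence 4) → 1 H
  atom 6: C, bond orders sum to 3 (valence 4) → 1 H
  atom 7: C, bond orders sum to 3 (valence 4) → 1 H
  atom 8: C, bond orders sum to 4 (valence 4) → 0 H
  atom 9: C, bond orders sum to 4 (valence 4) → 0 H
  atom 10: C, bond orders sum to 4 (valence 4) → 0 H
  atom 11: F (halogen, monovalent) → 0 H
  atom 12: C, bond orders sum to 4 (valence 4) → 0 H
  atom 13: C, bond orders sum to 3 (valence 4) → 1 H
  atom 14: O, bond orders sum to 2 (valence 2) → 0 H
  atom 15: C, bond orders sum to 3 (valence 4) → 1 H
  atom 16: C, bond orders sum to 3 (valence 4) → 1 H
Totals → C:12, H:8, F:1, N:1, O:2.

C12H8FNO2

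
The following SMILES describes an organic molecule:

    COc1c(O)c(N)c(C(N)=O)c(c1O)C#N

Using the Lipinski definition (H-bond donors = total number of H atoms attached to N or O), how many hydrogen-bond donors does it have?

Donors: find every N or O and count the H atoms it carries.
  atom 2 (O): bond orders sum to 2 → 0 H
  atom 5 (O): bond orders sum to 1 → 1 H
  atom 7 (N): bond orders sum to 1 → 2 H
  atom 10 (N): bond orders sum to 1 → 2 H
  atom 11 (O): bond orders sum to 2 → 0 H
  atom 14 (O): bond orders sum to 1 → 1 H
  atom 16 (N): bond orders sum to 3 → 0 H
Lipinski HBD = 6.

6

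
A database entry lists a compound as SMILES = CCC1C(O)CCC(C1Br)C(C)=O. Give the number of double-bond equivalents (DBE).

Molecular formula: C10H17BrO2.
DoU = (2C + 2 + N − H − X) / 2, where X is the halogen count and O/S are ignored.
    = (2·10 + 2 + 0 − 17 − 1) / 2 = 4 / 2 = 2.

2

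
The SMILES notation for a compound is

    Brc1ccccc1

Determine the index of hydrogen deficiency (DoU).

4

Molecular formula: C6H5Br.
DoU = (2C + 2 + N − H − X) / 2, where X is the halogen count and O/S are ignored.
    = (2·6 + 2 + 0 − 5 − 1) / 2 = 8 / 2 = 4.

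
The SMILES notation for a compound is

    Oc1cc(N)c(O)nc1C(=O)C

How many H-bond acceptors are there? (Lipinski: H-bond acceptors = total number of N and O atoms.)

N atoms: 2; O atoms: 3.
Lipinski HBA = 2 + 3 = 5.

5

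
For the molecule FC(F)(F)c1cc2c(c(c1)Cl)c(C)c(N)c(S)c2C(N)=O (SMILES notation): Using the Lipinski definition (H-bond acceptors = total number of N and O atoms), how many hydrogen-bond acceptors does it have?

3

N atoms: 2; O atoms: 1.
Lipinski HBA = 2 + 1 = 3.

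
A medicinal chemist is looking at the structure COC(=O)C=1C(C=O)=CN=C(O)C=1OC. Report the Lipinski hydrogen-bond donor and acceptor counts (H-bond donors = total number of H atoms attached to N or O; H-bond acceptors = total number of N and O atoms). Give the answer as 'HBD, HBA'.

Donors: find every N or O and count the H atoms it carries.
  atom 2 (O): bond orders sum to 2 → 0 H
  atom 4 (O): bond orders sum to 2 → 0 H
  atom 8 (O): bond orders sum to 2 → 0 H
  atom 10 (N): bond orders sum to 3 → 0 H
  atom 12 (O): bond orders sum to 1 → 1 H
  atom 14 (O): bond orders sum to 2 → 0 H
Lipinski HBD = 1.
Acceptors: N atoms = 1, O atoms = 5 → HBA = 6.

1, 6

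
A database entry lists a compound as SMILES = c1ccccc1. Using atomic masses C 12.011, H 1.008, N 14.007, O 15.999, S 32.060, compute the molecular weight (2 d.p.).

First, the molecular formula is C6H6 (counting implicit H from valence).
  C: 6 × 12.011 = 72.066
  H: 6 × 1.008 = 6.048
Sum: 6×12.011 + 6×1.008 = 78.114 → 78.11 g/mol.

78.11 g/mol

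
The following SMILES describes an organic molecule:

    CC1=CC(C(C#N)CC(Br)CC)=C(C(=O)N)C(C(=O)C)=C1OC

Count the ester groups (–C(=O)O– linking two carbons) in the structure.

Scan the SMILES for the ester motif — none present.
Groups that are present: 1 amide, 1 ether, 1 ketone, 1 nitrile.

0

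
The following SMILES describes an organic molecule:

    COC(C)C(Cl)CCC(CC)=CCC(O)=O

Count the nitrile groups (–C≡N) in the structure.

0

Scan the SMILES for the nitrile motif — none present.
Groups that are present: 1 alkene, 1 carboxylic acid, 1 ether.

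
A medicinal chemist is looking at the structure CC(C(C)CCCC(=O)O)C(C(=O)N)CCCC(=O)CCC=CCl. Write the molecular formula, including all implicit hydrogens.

C18H30ClNO4

Walk through each heavy atom and fill implicit hydrogens from standard valence (C 4, N 3, O 2, S 2, halogen 1):
  atom 1: C, bond orders sum to 1 (valence 4) → 3 H
  atom 2: C, bond orders sum to 3 (valence 4) → 1 H
  atom 3: C, bond orders sum to 3 (valence 4) → 1 H
  atom 4: C, bond orders sum to 1 (valence 4) → 3 H
  atom 5: C, bond orders sum to 2 (valence 4) → 2 H
  atom 6: C, bond orders sum to 2 (valence 4) → 2 H
  atom 7: C, bond orders sum to 2 (valence 4) → 2 H
  atom 8: C, bond orders sum to 4 (valence 4) → 0 H
  atom 9: O, bond orders sum to 2 (valence 2) → 0 H
  atom 10: O, bond orders sum to 1 (valence 2) → 1 H
  atom 11: C, bond orders sum to 3 (valence 4) → 1 H
  atom 12: C, bond orders sum to 4 (valence 4) → 0 H
  atom 13: O, bond orders sum to 2 (valence 2) → 0 H
  atom 14: N, bond orders sum to 1 (valence 3) → 2 H
  atom 15: C, bond orders sum to 2 (valence 4) → 2 H
  atom 16: C, bond orders sum to 2 (valence 4) → 2 H
  atom 17: C, bond orders sum to 2 (valence 4) → 2 H
  atom 18: C, bond orders sum to 4 (valence 4) → 0 H
  atom 19: O, bond orders sum to 2 (valence 2) → 0 H
  atom 20: C, bond orders sum to 2 (valence 4) → 2 H
  atom 21: C, bond orders sum to 2 (valence 4) → 2 H
  atom 22: C, bond orders sum to 3 (valence 4) → 1 H
  atom 23: C, bond orders sum to 3 (valence 4) → 1 H
  atom 24: Cl (halogen, monovalent) → 0 H
Totals → C:18, H:30, Cl:1, N:1, O:4.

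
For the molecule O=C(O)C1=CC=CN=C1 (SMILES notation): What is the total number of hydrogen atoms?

5

Walk through each heavy atom and fill implicit hydrogens from standard valence (C 4, N 3, O 2, S 2, halogen 1):
  atom 1: O, bond orders sum to 2 (valence 2) → 0 H
  atom 2: C, bond orders sum to 4 (valence 4) → 0 H
  atom 3: O, bond orders sum to 1 (valence 2) → 1 H
  atom 4: C, bond orders sum to 4 (valence 4) → 0 H
  atom 5: C, bond orders sum to 3 (valence 4) → 1 H
  atom 6: C, bond orders sum to 3 (valence 4) → 1 H
  atom 7: C, bond orders sum to 3 (valence 4) → 1 H
  atom 8: N, bond orders sum to 3 (valence 3) → 0 H
  atom 9: C, bond orders sum to 3 (valence 4) → 1 H
Total hydrogens: 5.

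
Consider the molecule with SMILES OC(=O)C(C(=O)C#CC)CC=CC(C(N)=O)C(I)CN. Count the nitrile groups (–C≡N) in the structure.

Scan the SMILES for the nitrile motif — none present.
Groups that are present: 1 alkene, 1 alkyne, 1 amide, 1 carboxylic acid, 1 ketone, 1 primary amine.

0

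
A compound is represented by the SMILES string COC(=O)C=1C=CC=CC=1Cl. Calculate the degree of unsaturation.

5

Molecular formula: C8H7ClO2.
DoU = (2C + 2 + N − H − X) / 2, where X is the halogen count and O/S are ignored.
    = (2·8 + 2 + 0 − 7 − 1) / 2 = 10 / 2 = 5.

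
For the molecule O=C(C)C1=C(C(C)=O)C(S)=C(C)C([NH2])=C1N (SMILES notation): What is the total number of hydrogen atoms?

14

Walk through each heavy atom and fill implicit hydrogens from standard valence (C 4, N 3, O 2, S 2, halogen 1):
  atom 1: O, bond orders sum to 2 (valence 2) → 0 H
  atom 2: C, bond orders sum to 4 (valence 4) → 0 H
  atom 3: C, bond orders sum to 1 (valence 4) → 3 H
  atom 4: C, bond orders sum to 4 (valence 4) → 0 H
  atom 5: C, bond orders sum to 4 (valence 4) → 0 H
  atom 6: C, bond orders sum to 4 (valence 4) → 0 H
  atom 7: C, bond orders sum to 1 (valence 4) → 3 H
  atom 8: O, bond orders sum to 2 (valence 2) → 0 H
  atom 9: C, bond orders sum to 4 (valence 4) → 0 H
  atom 10: S, bond orders sum to 1 (valence 2) → 1 H
  atom 11: C, bond orders sum to 4 (valence 4) → 0 H
  atom 12: C, bond orders sum to 1 (valence 4) → 3 H
  atom 13: C, bond orders sum to 4 (valence 4) → 0 H
  atom 14: N with explicit H count 2
  atom 15: C, bond orders sum to 4 (valence 4) → 0 H
  atom 16: N, bond orders sum to 1 (valence 3) → 2 H
Total hydrogens: 14.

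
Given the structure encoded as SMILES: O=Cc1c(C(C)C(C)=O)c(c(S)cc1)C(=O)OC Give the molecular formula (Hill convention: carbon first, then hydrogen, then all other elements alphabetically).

C13H14O4S

Walk through each heavy atom and fill implicit hydrogens from standard valence (C 4, N 3, O 2, S 2, halogen 1); for lowercase aromatic atoms, an aromatic c carries 1 H when it has two neighbours and 0 H with three, and aromatic n carries 0 H:
  atom 1: O, bond orders sum to 2 (valence 2) → 0 H
  atom 2: C, bond orders sum to 3 (valence 4) → 1 H
  atom 3: aromatic c, 3 neighbours → 0 H
  atom 4: aromatic c, 3 neighbours → 0 H
  atom 5: C, bond orders sum to 3 (valence 4) → 1 H
  atom 6: C, bond orders sum to 1 (valence 4) → 3 H
  atom 7: C, bond orders sum to 4 (valence 4) → 0 H
  atom 8: C, bond orders sum to 1 (valence 4) → 3 H
  atom 9: O, bond orders sum to 2 (valence 2) → 0 H
  atom 10: aromatic c, 3 neighbours → 0 H
  atom 11: aromatic c, 3 neighbours → 0 H
  atom 12: S, bond orders sum to 1 (valence 2) → 1 H
  atom 13: aromatic c, 2 neighbours → 1 H
  atom 14: aromatic c, 2 neighbours → 1 H
  atom 15: C, bond orders sum to 4 (valence 4) → 0 H
  atom 16: O, bond orders sum to 2 (valence 2) → 0 H
  atom 17: O, bond orders sum to 2 (valence 2) → 0 H
  atom 18: C, bond orders sum to 1 (valence 4) → 3 H
Totals → C:13, H:14, O:4, S:1.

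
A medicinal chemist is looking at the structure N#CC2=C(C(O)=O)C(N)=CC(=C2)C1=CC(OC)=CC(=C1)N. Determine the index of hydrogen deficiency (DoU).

11

Degree of unsaturation = (number of rings) + (number of π bonds).
Ring closures in the SMILES: 2.
π bonds: 7 double bonds (each 1 DoU), 1 triple bond (each 2 DoU) → 9 DoU from unsaturation.
Total DoU = 2 + 9 = 11.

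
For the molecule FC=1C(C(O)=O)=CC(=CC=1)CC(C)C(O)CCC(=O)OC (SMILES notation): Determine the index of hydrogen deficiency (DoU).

Degree of unsaturation = (number of rings) + (number of π bonds).
Ring closures in the SMILES: 1.
π bonds: 5 double bonds (each 1 DoU) → 5 DoU from unsaturation.
Total DoU = 1 + 5 = 6.

6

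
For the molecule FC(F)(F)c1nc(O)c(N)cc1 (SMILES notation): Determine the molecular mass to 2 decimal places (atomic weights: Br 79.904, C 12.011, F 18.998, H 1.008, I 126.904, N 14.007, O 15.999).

First, the molecular formula is C6H5F3N2O (counting implicit H from valence).
  C: 6 × 12.011 = 72.066
  F: 3 × 18.998 = 56.994
  H: 5 × 1.008 = 5.040
  N: 2 × 14.007 = 28.014
  O: 1 × 15.999 = 15.999
Sum: 6×12.011 + 3×18.998 + 5×1.008 + 2×14.007 + 1×15.999 = 178.113 → 178.11 g/mol.

178.11 g/mol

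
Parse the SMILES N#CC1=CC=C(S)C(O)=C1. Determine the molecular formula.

C7H5NOS

Walk through each heavy atom and fill implicit hydrogens from standard valence (C 4, N 3, O 2, S 2, halogen 1):
  atom 1: N, bond orders sum to 3 (valence 3) → 0 H
  atom 2: C, bond orders sum to 4 (valence 4) → 0 H
  atom 3: C, bond orders sum to 4 (valence 4) → 0 H
  atom 4: C, bond orders sum to 3 (valence 4) → 1 H
  atom 5: C, bond orders sum to 3 (valence 4) → 1 H
  atom 6: C, bond orders sum to 4 (valence 4) → 0 H
  atom 7: S, bond orders sum to 1 (valence 2) → 1 H
  atom 8: C, bond orders sum to 4 (valence 4) → 0 H
  atom 9: O, bond orders sum to 1 (valence 2) → 1 H
  atom 10: C, bond orders sum to 3 (valence 4) → 1 H
Totals → C:7, H:5, N:1, O:1, S:1.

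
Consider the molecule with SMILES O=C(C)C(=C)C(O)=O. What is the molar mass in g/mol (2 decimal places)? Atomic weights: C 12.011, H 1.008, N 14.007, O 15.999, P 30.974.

114.10 g/mol

First, the molecular formula is C5H6O3 (counting implicit H from valence).
  C: 5 × 12.011 = 60.055
  H: 6 × 1.008 = 6.048
  O: 3 × 15.999 = 47.997
Sum: 5×12.011 + 6×1.008 + 3×15.999 = 114.100 → 114.10 g/mol.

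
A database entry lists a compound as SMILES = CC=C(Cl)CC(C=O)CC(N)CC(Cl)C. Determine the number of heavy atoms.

Every atom symbol written in the SMILES (organic subset) is one heavy atom; implicit H are not written.
Heavy atoms by element → C:11, Cl:2, N:1, O:1.
Total: 15.

15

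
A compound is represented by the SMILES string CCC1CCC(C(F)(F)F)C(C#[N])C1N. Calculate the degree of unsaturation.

3

Molecular formula: C10H15F3N2.
DoU = (2C + 2 + N − H − X) / 2, where X is the halogen count and O/S are ignored.
    = (2·10 + 2 + 2 − 15 − 3) / 2 = 6 / 2 = 3.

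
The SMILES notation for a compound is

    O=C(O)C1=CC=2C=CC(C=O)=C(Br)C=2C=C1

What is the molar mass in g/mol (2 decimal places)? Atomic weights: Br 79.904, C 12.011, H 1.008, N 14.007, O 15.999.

279.09 g/mol

First, the molecular formula is C12H7BrO3 (counting implicit H from valence).
  Br: 1 × 79.904 = 79.904
  C: 12 × 12.011 = 144.132
  H: 7 × 1.008 = 7.056
  O: 3 × 15.999 = 47.997
Sum: 1×79.904 + 12×12.011 + 7×1.008 + 3×15.999 = 279.089 → 279.09 g/mol.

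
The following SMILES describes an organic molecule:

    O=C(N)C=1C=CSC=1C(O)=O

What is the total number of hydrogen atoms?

Walk through each heavy atom and fill implicit hydrogens from standard valence (C 4, N 3, O 2, S 2, halogen 1):
  atom 1: O, bond orders sum to 2 (valence 2) → 0 H
  atom 2: C, bond orders sum to 4 (valence 4) → 0 H
  atom 3: N, bond orders sum to 1 (valence 3) → 2 H
  atom 4: C, bond orders sum to 4 (valence 4) → 0 H
  atom 5: C, bond orders sum to 3 (valence 4) → 1 H
  atom 6: C, bond orders sum to 3 (valence 4) → 1 H
  atom 7: S, bond orders sum to 2 (valence 2) → 0 H
  atom 8: C, bond orders sum to 4 (valence 4) → 0 H
  atom 9: C, bond orders sum to 4 (valence 4) → 0 H
  atom 10: O, bond orders sum to 1 (valence 2) → 1 H
  atom 11: O, bond orders sum to 2 (valence 2) → 0 H
Total hydrogens: 5.

5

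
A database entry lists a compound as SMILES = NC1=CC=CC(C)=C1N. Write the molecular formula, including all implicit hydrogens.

Walk through each heavy atom and fill implicit hydrogens from standard valence (C 4, N 3, O 2, S 2, halogen 1):
  atom 1: N, bond orders sum to 1 (valence 3) → 2 H
  atom 2: C, bond orders sum to 4 (valence 4) → 0 H
  atom 3: C, bond orders sum to 3 (valence 4) → 1 H
  atom 4: C, bond orders sum to 3 (valence 4) → 1 H
  atom 5: C, bond orders sum to 3 (valence 4) → 1 H
  atom 6: C, bond orders sum to 4 (valence 4) → 0 H
  atom 7: C, bond orders sum to 1 (valence 4) → 3 H
  atom 8: C, bond orders sum to 4 (valence 4) → 0 H
  atom 9: N, bond orders sum to 1 (valence 3) → 2 H
Totals → C:7, H:10, N:2.
In Hill order: C7H10N2.

C7H10N2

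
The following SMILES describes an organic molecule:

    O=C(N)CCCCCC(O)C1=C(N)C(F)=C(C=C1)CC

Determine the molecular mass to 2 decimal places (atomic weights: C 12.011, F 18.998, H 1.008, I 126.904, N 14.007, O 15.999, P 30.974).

First, the molecular formula is C15H23FN2O2 (counting implicit H from valence).
  C: 15 × 12.011 = 180.165
  F: 1 × 18.998 = 18.998
  H: 23 × 1.008 = 23.184
  N: 2 × 14.007 = 28.014
  O: 2 × 15.999 = 31.998
Sum: 15×12.011 + 1×18.998 + 23×1.008 + 2×14.007 + 2×15.999 = 282.359 → 282.36 g/mol.

282.36 g/mol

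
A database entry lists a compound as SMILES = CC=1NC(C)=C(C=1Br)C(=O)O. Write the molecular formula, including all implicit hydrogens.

C7H8BrNO2

Walk through each heavy atom and fill implicit hydrogens from standard valence (C 4, N 3, O 2, S 2, halogen 1):
  atom 1: C, bond orders sum to 1 (valence 4) → 3 H
  atom 2: C, bond orders sum to 4 (valence 4) → 0 H
  atom 3: N, bond orders sum to 2 (valence 3) → 1 H
  atom 4: C, bond orders sum to 4 (valence 4) → 0 H
  atom 5: C, bond orders sum to 1 (valence 4) → 3 H
  atom 6: C, bond orders sum to 4 (valence 4) → 0 H
  atom 7: C, bond orders sum to 4 (valence 4) → 0 H
  atom 8: Br (halogen, monovalent) → 0 H
  atom 9: C, bond orders sum to 4 (valence 4) → 0 H
  atom 10: O, bond orders sum to 2 (valence 2) → 0 H
  atom 11: O, bond orders sum to 1 (valence 2) → 1 H
Totals → C:7, H:8, Br:1, N:1, O:2.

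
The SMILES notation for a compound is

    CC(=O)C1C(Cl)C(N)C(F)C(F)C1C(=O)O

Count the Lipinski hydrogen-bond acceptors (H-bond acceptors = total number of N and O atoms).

4

N atoms: 1; O atoms: 3.
Lipinski HBA = 1 + 3 = 4.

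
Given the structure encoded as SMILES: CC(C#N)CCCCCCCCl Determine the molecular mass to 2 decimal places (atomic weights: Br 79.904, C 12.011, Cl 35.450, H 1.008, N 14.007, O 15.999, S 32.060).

187.71 g/mol

First, the molecular formula is C10H18ClN (counting implicit H from valence).
  C: 10 × 12.011 = 120.110
  Cl: 1 × 35.450 = 35.450
  H: 18 × 1.008 = 18.144
  N: 1 × 14.007 = 14.007
Sum: 10×12.011 + 1×35.450 + 18×1.008 + 1×14.007 = 187.711 → 187.71 g/mol.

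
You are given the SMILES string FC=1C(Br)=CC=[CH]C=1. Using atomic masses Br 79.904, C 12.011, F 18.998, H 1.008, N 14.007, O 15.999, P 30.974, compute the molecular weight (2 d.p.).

175.00 g/mol

First, the molecular formula is C6H4BrF (counting implicit H from valence).
  Br: 1 × 79.904 = 79.904
  C: 6 × 12.011 = 72.066
  F: 1 × 18.998 = 18.998
  H: 4 × 1.008 = 4.032
Sum: 1×79.904 + 6×12.011 + 1×18.998 + 4×1.008 = 175.000 → 175.00 g/mol.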